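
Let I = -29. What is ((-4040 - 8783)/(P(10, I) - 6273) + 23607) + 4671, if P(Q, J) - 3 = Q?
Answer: 177033103/6260 ≈ 28280.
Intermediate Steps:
P(Q, J) = 3 + Q
((-4040 - 8783)/(P(10, I) - 6273) + 23607) + 4671 = ((-4040 - 8783)/((3 + 10) - 6273) + 23607) + 4671 = (-12823/(13 - 6273) + 23607) + 4671 = (-12823/(-6260) + 23607) + 4671 = (-12823*(-1/6260) + 23607) + 4671 = (12823/6260 + 23607) + 4671 = 147792643/6260 + 4671 = 177033103/6260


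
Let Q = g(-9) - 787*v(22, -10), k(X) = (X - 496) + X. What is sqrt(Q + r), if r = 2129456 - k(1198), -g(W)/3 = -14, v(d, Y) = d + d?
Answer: sqrt(2092970) ≈ 1446.7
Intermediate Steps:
v(d, Y) = 2*d
k(X) = -496 + 2*X (k(X) = (-496 + X) + X = -496 + 2*X)
g(W) = 42 (g(W) = -3*(-14) = 42)
Q = -34586 (Q = 42 - 1574*22 = 42 - 787*44 = 42 - 34628 = -34586)
r = 2127556 (r = 2129456 - (-496 + 2*1198) = 2129456 - (-496 + 2396) = 2129456 - 1*1900 = 2129456 - 1900 = 2127556)
sqrt(Q + r) = sqrt(-34586 + 2127556) = sqrt(2092970)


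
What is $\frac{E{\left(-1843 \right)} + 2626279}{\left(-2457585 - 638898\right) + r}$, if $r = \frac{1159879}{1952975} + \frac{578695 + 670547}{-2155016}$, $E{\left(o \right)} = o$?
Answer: $- \frac{5522721887788426800}{6516072162083078843} \approx -0.84755$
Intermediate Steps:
$r = \frac{29909704057}{2104346186300}$ ($r = 1159879 \cdot \frac{1}{1952975} + 1249242 \left(- \frac{1}{2155016}\right) = \frac{1159879}{1952975} - \frac{624621}{1077508} = \frac{29909704057}{2104346186300} \approx 0.014213$)
$\frac{E{\left(-1843 \right)} + 2626279}{\left(-2457585 - 638898\right) + r} = \frac{-1843 + 2626279}{\left(-2457585 - 638898\right) + \frac{29909704057}{2104346186300}} = \frac{2624436}{\left(-2457585 - 638898\right) + \frac{29909704057}{2104346186300}} = \frac{2624436}{-3096483 + \frac{29909704057}{2104346186300}} = \frac{2624436}{- \frac{6516072162083078843}{2104346186300}} = 2624436 \left(- \frac{2104346186300}{6516072162083078843}\right) = - \frac{5522721887788426800}{6516072162083078843}$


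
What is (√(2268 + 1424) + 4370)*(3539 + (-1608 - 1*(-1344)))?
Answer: 14311750 + 6550*√923 ≈ 1.4511e+7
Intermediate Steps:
(√(2268 + 1424) + 4370)*(3539 + (-1608 - 1*(-1344))) = (√3692 + 4370)*(3539 + (-1608 + 1344)) = (2*√923 + 4370)*(3539 - 264) = (4370 + 2*√923)*3275 = 14311750 + 6550*√923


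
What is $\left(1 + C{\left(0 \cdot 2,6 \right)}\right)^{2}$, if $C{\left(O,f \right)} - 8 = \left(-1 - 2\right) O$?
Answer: $81$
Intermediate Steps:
$C{\left(O,f \right)} = 8 - 3 O$ ($C{\left(O,f \right)} = 8 + \left(-1 - 2\right) O = 8 - 3 O$)
$\left(1 + C{\left(0 \cdot 2,6 \right)}\right)^{2} = \left(1 + \left(8 - 3 \cdot 0 \cdot 2\right)\right)^{2} = \left(1 + \left(8 - 0\right)\right)^{2} = \left(1 + \left(8 + 0\right)\right)^{2} = \left(1 + 8\right)^{2} = 9^{2} = 81$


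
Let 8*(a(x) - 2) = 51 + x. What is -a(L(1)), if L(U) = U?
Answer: -17/2 ≈ -8.5000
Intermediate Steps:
a(x) = 67/8 + x/8 (a(x) = 2 + (51 + x)/8 = 2 + (51/8 + x/8) = 67/8 + x/8)
-a(L(1)) = -(67/8 + (1/8)*1) = -(67/8 + 1/8) = -1*17/2 = -17/2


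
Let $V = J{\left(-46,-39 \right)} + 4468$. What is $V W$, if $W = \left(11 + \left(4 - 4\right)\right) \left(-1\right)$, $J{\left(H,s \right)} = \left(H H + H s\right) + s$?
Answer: $-91729$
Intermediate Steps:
$J{\left(H,s \right)} = s + H^{2} + H s$ ($J{\left(H,s \right)} = \left(H^{2} + H s\right) + s = s + H^{2} + H s$)
$V = 8339$ ($V = \left(-39 + \left(-46\right)^{2} - -1794\right) + 4468 = \left(-39 + 2116 + 1794\right) + 4468 = 3871 + 4468 = 8339$)
$W = -11$ ($W = \left(11 + \left(4 - 4\right)\right) \left(-1\right) = \left(11 + 0\right) \left(-1\right) = 11 \left(-1\right) = -11$)
$V W = 8339 \left(-11\right) = -91729$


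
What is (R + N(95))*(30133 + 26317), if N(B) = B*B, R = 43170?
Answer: 2946407750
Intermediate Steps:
N(B) = B²
(R + N(95))*(30133 + 26317) = (43170 + 95²)*(30133 + 26317) = (43170 + 9025)*56450 = 52195*56450 = 2946407750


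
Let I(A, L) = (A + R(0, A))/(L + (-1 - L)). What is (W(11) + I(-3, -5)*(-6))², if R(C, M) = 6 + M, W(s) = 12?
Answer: 144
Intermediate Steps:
I(A, L) = -6 - 2*A (I(A, L) = (A + (6 + A))/(L + (-1 - L)) = (6 + 2*A)/(-1) = (6 + 2*A)*(-1) = -6 - 2*A)
(W(11) + I(-3, -5)*(-6))² = (12 + (-6 - 2*(-3))*(-6))² = (12 + (-6 + 6)*(-6))² = (12 + 0*(-6))² = (12 + 0)² = 12² = 144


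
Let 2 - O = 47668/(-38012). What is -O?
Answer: -1819/559 ≈ -3.2540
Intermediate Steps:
O = 1819/559 (O = 2 - 47668/(-38012) = 2 - 47668*(-1)/38012 = 2 - 1*(-701/559) = 2 + 701/559 = 1819/559 ≈ 3.2540)
-O = -1*1819/559 = -1819/559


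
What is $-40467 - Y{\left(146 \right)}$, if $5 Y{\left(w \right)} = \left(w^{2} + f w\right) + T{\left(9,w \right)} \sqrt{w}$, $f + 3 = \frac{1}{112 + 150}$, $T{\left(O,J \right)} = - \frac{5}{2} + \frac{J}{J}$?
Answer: $- \frac{29240976}{655} + \frac{3 \sqrt{146}}{10} \approx -44639.0$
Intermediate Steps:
$T{\left(O,J \right)} = - \frac{3}{2}$ ($T{\left(O,J \right)} = \left(-5\right) \frac{1}{2} + 1 = - \frac{5}{2} + 1 = - \frac{3}{2}$)
$f = - \frac{785}{262}$ ($f = -3 + \frac{1}{112 + 150} = -3 + \frac{1}{262} = - \frac{785}{262} \approx -2.9962$)
$Y{\left(w \right)} = - \frac{157 w}{262} - \frac{3 \sqrt{w}}{10} + \frac{w^{2}}{5}$ ($Y{\left(w \right)} = \frac{\left(w^{2} - \frac{785 w}{262}\right) - \frac{3 \sqrt{w}}{2}}{5} = \frac{w^{2} - \frac{785 w}{262} - \frac{3 \sqrt{w}}{2}}{5} = - \frac{157 w}{262} - \frac{3 \sqrt{w}}{10} + \frac{w^{2}}{5}$)
$-40467 - Y{\left(146 \right)} = -40467 - \left(\left(- \frac{157}{262}\right) 146 - \frac{3 \sqrt{146}}{10} + \frac{146^{2}}{5}\right) = -40467 - \left(- \frac{11461}{131} - \frac{3 \sqrt{146}}{10} + \frac{1}{5} \cdot 21316\right) = -40467 - \left(- \frac{11461}{131} - \frac{3 \sqrt{146}}{10} + \frac{21316}{5}\right) = -40467 - \left(\frac{2735091}{655} - \frac{3 \sqrt{146}}{10}\right) = - \frac{29240976}{655} + \frac{3 \sqrt{146}}{10}$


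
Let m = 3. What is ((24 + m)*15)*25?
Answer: 10125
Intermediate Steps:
((24 + m)*15)*25 = ((24 + 3)*15)*25 = (27*15)*25 = 405*25 = 10125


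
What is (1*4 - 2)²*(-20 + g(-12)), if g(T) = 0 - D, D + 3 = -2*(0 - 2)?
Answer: -84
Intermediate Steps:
D = 1 (D = -3 - 2*(0 - 2) = -3 - 2*(-2) = -3 + 4 = 1)
g(T) = -1 (g(T) = 0 - 1*1 = 0 - 1 = -1)
(1*4 - 2)²*(-20 + g(-12)) = (1*4 - 2)²*(-20 - 1) = (4 - 2)²*(-21) = 2²*(-21) = 4*(-21) = -84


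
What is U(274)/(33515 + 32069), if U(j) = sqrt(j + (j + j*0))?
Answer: sqrt(137)/32792 ≈ 0.00035694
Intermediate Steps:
U(j) = sqrt(2)*sqrt(j) (U(j) = sqrt(j + (j + 0)) = sqrt(j + j) = sqrt(2*j) = sqrt(2)*sqrt(j))
U(274)/(33515 + 32069) = (sqrt(2)*sqrt(274))/(33515 + 32069) = (2*sqrt(137))/65584 = (2*sqrt(137))*(1/65584) = sqrt(137)/32792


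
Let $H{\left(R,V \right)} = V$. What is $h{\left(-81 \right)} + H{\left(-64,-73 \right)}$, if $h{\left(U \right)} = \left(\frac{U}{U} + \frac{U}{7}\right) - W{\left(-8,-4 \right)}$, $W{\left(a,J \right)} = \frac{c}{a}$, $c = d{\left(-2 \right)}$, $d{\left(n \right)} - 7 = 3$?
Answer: $- \frac{2305}{28} \approx -82.321$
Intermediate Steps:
$d{\left(n \right)} = 10$ ($d{\left(n \right)} = 7 + 3 = 10$)
$c = 10$
$W{\left(a,J \right)} = \frac{10}{a}$
$h{\left(U \right)} = \frac{9}{4} + \frac{U}{7}$ ($h{\left(U \right)} = \left(\frac{U}{U} + \frac{U}{7}\right) - \frac{10}{-8} = \left(1 + U \frac{1}{7}\right) - 10 \left(- \frac{1}{8}\right) = \left(1 + \frac{U}{7}\right) - - \frac{5}{4} = \left(1 + \frac{U}{7}\right) + \frac{5}{4} = \frac{9}{4} + \frac{U}{7}$)
$h{\left(-81 \right)} + H{\left(-64,-73 \right)} = \left(\frac{9}{4} + \frac{1}{7} \left(-81\right)\right) - 73 = \left(\frac{9}{4} - \frac{81}{7}\right) - 73 = - \frac{261}{28} - 73 = - \frac{2305}{28}$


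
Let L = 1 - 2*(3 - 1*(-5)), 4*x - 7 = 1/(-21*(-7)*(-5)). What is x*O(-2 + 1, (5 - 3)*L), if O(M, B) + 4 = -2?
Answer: -2572/245 ≈ -10.498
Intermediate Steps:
x = 1286/735 (x = 7/4 + 1/(4*((-21*(-7)*(-5)))) = 7/4 + 1/(4*((147*(-5)))) = 7/4 + (¼)/(-735) = 7/4 + (¼)*(-1/735) = 7/4 - 1/2940 = 1286/735 ≈ 1.7497)
L = -15 (L = 1 - 2*(3 + 5) = 1 - 2*8 = 1 - 16 = -15)
O(M, B) = -6 (O(M, B) = -4 - 2 = -6)
x*O(-2 + 1, (5 - 3)*L) = (1286/735)*(-6) = -2572/245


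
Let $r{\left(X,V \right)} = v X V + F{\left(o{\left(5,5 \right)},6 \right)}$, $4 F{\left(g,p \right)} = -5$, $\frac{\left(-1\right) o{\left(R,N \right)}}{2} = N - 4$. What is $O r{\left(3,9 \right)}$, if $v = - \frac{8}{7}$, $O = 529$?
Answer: $- \frac{475571}{28} \approx -16985.0$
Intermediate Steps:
$o{\left(R,N \right)} = 8 - 2 N$ ($o{\left(R,N \right)} = - 2 \left(N - 4\right) = - 2 \left(-4 + N\right) = 8 - 2 N$)
$F{\left(g,p \right)} = - \frac{5}{4}$ ($F{\left(g,p \right)} = \frac{1}{4} \left(-5\right) = - \frac{5}{4}$)
$v = - \frac{8}{7}$ ($v = \left(-8\right) \frac{1}{7} = - \frac{8}{7} \approx -1.1429$)
$r{\left(X,V \right)} = - \frac{5}{4} - \frac{8 V X}{7}$ ($r{\left(X,V \right)} = - \frac{8 X}{7} V - \frac{5}{4} = - \frac{8 V X}{7} - \frac{5}{4} = - \frac{5}{4} - \frac{8 V X}{7}$)
$O r{\left(3,9 \right)} = 529 \left(- \frac{5}{4} - \frac{72}{7} \cdot 3\right) = 529 \left(- \frac{5}{4} - \frac{216}{7}\right) = 529 \left(- \frac{899}{28}\right) = - \frac{475571}{28}$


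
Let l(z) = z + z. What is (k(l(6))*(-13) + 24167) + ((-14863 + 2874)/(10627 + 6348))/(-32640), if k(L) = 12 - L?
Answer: 13390064699989/554064000 ≈ 24167.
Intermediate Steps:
l(z) = 2*z
(k(l(6))*(-13) + 24167) + ((-14863 + 2874)/(10627 + 6348))/(-32640) = ((12 - 2*6)*(-13) + 24167) + ((-14863 + 2874)/(10627 + 6348))/(-32640) = ((12 - 1*12)*(-13) + 24167) - 11989/16975*(-1/32640) = ((12 - 12)*(-13) + 24167) - 11989*1/16975*(-1/32640) = (0*(-13) + 24167) - 11989/16975*(-1/32640) = (0 + 24167) + 11989/554064000 = 24167 + 11989/554064000 = 13390064699989/554064000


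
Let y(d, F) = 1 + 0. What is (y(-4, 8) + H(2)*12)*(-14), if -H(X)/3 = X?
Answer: 994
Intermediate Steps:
H(X) = -3*X
y(d, F) = 1
(y(-4, 8) + H(2)*12)*(-14) = (1 - 3*2*12)*(-14) = (1 - 6*12)*(-14) = (1 - 72)*(-14) = -71*(-14) = 994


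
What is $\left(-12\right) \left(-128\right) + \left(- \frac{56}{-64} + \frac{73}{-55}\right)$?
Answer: $\frac{675641}{440} \approx 1535.5$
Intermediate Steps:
$\left(-12\right) \left(-128\right) + \left(- \frac{56}{-64} + \frac{73}{-55}\right) = 1536 + \left(\left(-56\right) \left(- \frac{1}{64}\right) + 73 \left(- \frac{1}{55}\right)\right) = 1536 + \left(\frac{7}{8} - \frac{73}{55}\right) = 1536 - \frac{199}{440} = \frac{675641}{440}$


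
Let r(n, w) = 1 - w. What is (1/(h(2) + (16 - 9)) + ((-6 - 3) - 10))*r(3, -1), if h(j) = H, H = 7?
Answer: -265/7 ≈ -37.857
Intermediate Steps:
h(j) = 7
(1/(h(2) + (16 - 9)) + ((-6 - 3) - 10))*r(3, -1) = (1/(7 + (16 - 9)) + ((-6 - 3) - 10))*(1 - 1*(-1)) = (1/(7 + 7) + (-9 - 10))*(1 + 1) = (1/14 - 19)*2 = -265/14*2 = -265/7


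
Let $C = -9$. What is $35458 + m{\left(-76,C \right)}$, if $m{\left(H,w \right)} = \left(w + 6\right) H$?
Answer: $35686$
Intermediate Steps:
$m{\left(H,w \right)} = H \left(6 + w\right)$ ($m{\left(H,w \right)} = \left(6 + w\right) H = H \left(6 + w\right)$)
$35458 + m{\left(-76,C \right)} = 35458 - 76 \left(6 - 9\right) = 35458 - -228 = 35458 + 228 = 35686$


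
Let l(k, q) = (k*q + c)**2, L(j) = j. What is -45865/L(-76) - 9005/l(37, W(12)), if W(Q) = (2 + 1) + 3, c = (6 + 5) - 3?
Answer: 60639353/100510 ≈ 603.32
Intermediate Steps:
c = 8 (c = 11 - 3 = 8)
W(Q) = 6 (W(Q) = 3 + 3 = 6)
l(k, q) = (8 + k*q)**2 (l(k, q) = (k*q + 8)**2 = (8 + k*q)**2)
-45865/L(-76) - 9005/l(37, W(12)) = -45865/(-76) - 9005/(8 + 37*6)**2 = -45865*(-1/76) - 9005/(8 + 222)**2 = 45865/76 - 9005/(230**2) = 45865/76 - 9005/52900 = 45865/76 - 9005*1/52900 = 45865/76 - 1801/10580 = 60639353/100510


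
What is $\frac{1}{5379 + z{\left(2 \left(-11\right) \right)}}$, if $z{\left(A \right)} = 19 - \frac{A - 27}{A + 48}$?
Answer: $\frac{26}{140397} \approx 0.00018519$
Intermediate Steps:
$z{\left(A \right)} = 19 - \frac{-27 + A}{48 + A}$
$\frac{1}{5379 + z{\left(2 \left(-11\right) \right)}} = \frac{1}{5379 + \frac{3 \left(313 + 6 \cdot 2 \left(-11\right)\right)}{48 + 2 \left(-11\right)}} = \frac{1}{5379 + \frac{3 \left(313 + 6 \left(-22\right)\right)}{48 - 22}} = \frac{1}{5379 + \frac{3 \left(313 - 132\right)}{26}} = \frac{1}{5379 + 3 \cdot \frac{1}{26} \cdot 181} = \frac{1}{5379 + \frac{543}{26}} = \frac{1}{\frac{140397}{26}} = \frac{26}{140397}$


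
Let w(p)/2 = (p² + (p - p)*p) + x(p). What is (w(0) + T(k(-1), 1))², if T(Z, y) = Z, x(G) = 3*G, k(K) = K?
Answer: 1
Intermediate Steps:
w(p) = 2*p² + 6*p (w(p) = 2*((p² + (p - p)*p) + 3*p) = 2*((p² + 0*p) + 3*p) = 2*((p² + 0) + 3*p) = 2*(p² + 3*p) = 2*p² + 6*p)
(w(0) + T(k(-1), 1))² = (2*0*(3 + 0) - 1)² = (2*0*3 - 1)² = (0 - 1)² = (-1)² = 1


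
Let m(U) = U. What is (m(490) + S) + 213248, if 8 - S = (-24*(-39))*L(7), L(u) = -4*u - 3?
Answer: 242762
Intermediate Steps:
L(u) = -3 - 4*u
S = 29024 (S = 8 - (-24*(-39))*(-3 - 4*7) = 8 - 936*(-3 - 28) = 8 - 936*(-31) = 8 - 1*(-29016) = 8 + 29016 = 29024)
(m(490) + S) + 213248 = (490 + 29024) + 213248 = 29514 + 213248 = 242762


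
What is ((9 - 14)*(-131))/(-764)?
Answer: -655/764 ≈ -0.85733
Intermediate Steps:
((9 - 14)*(-131))/(-764) = -5*(-131)*(-1/764) = 655*(-1/764) = -655/764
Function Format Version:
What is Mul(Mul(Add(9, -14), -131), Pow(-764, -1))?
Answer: Rational(-655, 764) ≈ -0.85733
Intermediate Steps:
Mul(Mul(Add(9, -14), -131), Pow(-764, -1)) = Mul(Mul(-5, -131), Rational(-1, 764)) = Mul(655, Rational(-1, 764)) = Rational(-655, 764)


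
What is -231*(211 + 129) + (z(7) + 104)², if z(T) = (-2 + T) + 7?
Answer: -65084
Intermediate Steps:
z(T) = 5 + T
-231*(211 + 129) + (z(7) + 104)² = -231*(211 + 129) + ((5 + 7) + 104)² = -231*340 + (12 + 104)² = -78540 + 116² = -78540 + 13456 = -65084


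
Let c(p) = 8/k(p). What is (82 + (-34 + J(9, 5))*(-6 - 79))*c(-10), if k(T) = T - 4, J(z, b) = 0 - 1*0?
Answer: -11888/7 ≈ -1698.3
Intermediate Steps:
J(z, b) = 0 (J(z, b) = 0 + 0 = 0)
k(T) = -4 + T
c(p) = 8/(-4 + p)
(82 + (-34 + J(9, 5))*(-6 - 79))*c(-10) = (82 + (-34 + 0)*(-6 - 79))*(8/(-4 - 10)) = (82 - 34*(-85))*(8/(-14)) = (82 + 2890)*(8*(-1/14)) = 2972*(-4/7) = -11888/7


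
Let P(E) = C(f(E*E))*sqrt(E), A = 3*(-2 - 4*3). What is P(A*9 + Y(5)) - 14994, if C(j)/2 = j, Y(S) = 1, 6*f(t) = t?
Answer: -14994 + 142129*I*sqrt(377)/3 ≈ -14994.0 + 9.1988e+5*I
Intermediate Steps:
f(t) = t/6
C(j) = 2*j
A = -42 (A = 3*(-2 - 12) = 3*(-14) = -42)
P(E) = E**(5/2)/3 (P(E) = (2*((E*E)/6))*sqrt(E) = (2*(E**2/6))*sqrt(E) = (E**2/3)*sqrt(E) = E**(5/2)/3)
P(A*9 + Y(5)) - 14994 = (-42*9 + 1)**(5/2)/3 - 14994 = (-378 + 1)**(5/2)/3 - 14994 = (-377)**(5/2)/3 - 14994 = (142129*I*sqrt(377))/3 - 14994 = 142129*I*sqrt(377)/3 - 14994 = -14994 + 142129*I*sqrt(377)/3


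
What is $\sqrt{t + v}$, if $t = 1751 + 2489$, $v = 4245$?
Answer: $\sqrt{8485} \approx 92.114$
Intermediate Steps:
$t = 4240$
$\sqrt{t + v} = \sqrt{4240 + 4245} = \sqrt{8485}$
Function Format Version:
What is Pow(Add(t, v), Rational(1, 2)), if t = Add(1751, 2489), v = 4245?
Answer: Pow(8485, Rational(1, 2)) ≈ 92.114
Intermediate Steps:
t = 4240
Pow(Add(t, v), Rational(1, 2)) = Pow(Add(4240, 4245), Rational(1, 2)) = Pow(8485, Rational(1, 2))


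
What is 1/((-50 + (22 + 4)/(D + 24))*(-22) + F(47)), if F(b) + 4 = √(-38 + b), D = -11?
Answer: 1/1055 ≈ 0.00094787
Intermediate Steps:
F(b) = -4 + √(-38 + b)
1/((-50 + (22 + 4)/(D + 24))*(-22) + F(47)) = 1/((-50 + (22 + 4)/(-11 + 24))*(-22) + (-4 + √(-38 + 47))) = 1/((-50 + 26/13)*(-22) + (-4 + √9)) = 1/((-50 + 26*(1/13))*(-22) + (-4 + 3)) = 1/((-50 + 2)*(-22) - 1) = 1/(-48*(-22) - 1) = 1/(1056 - 1) = 1/1055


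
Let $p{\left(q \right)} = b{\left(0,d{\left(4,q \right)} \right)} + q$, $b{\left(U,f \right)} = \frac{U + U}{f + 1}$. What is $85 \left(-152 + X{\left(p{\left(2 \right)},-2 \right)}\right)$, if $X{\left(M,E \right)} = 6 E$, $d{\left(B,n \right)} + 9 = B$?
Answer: $-13940$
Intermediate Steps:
$d{\left(B,n \right)} = -9 + B$
$b{\left(U,f \right)} = \frac{2 U}{1 + f}$
$p{\left(q \right)} = q$ ($p{\left(q \right)} = 2 \cdot 0 \frac{1}{1 + \left(-9 + 4\right)} + q = 2 \cdot 0 \frac{1}{1 - 5} + q = 2 \cdot 0 \frac{1}{-4} + q = 2 \cdot 0 \left(- \frac{1}{4}\right) + q = 0 + q = q$)
$85 \left(-152 + X{\left(p{\left(2 \right)},-2 \right)}\right) = 85 \left(-152 + 6 \left(-2\right)\right) = 85 \left(-152 - 12\right) = 85 \left(-164\right) = -13940$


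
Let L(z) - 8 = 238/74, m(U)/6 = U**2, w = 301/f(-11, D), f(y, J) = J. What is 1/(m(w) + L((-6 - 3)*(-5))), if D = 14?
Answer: 74/206069 ≈ 0.00035910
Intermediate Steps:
w = 43/2 (w = 301/14 = 301*(1/14) = 43/2 ≈ 21.500)
m(U) = 6*U**2
L(z) = 415/37 (L(z) = 8 + 238/74 = 8 + 238*(1/74) = 8 + 119/37 = 415/37)
1/(m(w) + L((-6 - 3)*(-5))) = 1/(6*(43/2)**2 + 415/37) = 1/(6*(1849/4) + 415/37) = 1/(5547/2 + 415/37) = 1/(206069/74) = 74/206069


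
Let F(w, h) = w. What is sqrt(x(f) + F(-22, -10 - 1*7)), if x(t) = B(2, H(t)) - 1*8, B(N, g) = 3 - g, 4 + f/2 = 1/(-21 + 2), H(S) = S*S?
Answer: I*sqrt(33463)/19 ≈ 9.6278*I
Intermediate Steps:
H(S) = S**2
f = -154/19 (f = -8 + 2/(-21 + 2) = -8 + 2/(-19) = -8 + 2*(-1/19) = -8 - 2/19 = -154/19 ≈ -8.1053)
x(t) = -5 - t**2 (x(t) = (3 - t**2) - 1*8 = (3 - t**2) - 8 = -5 - t**2)
sqrt(x(f) + F(-22, -10 - 1*7)) = sqrt((-5 - (-154/19)**2) - 22) = sqrt((-5 - 1*23716/361) - 22) = sqrt((-5 - 23716/361) - 22) = sqrt(-25521/361 - 22) = sqrt(-33463/361) = I*sqrt(33463)/19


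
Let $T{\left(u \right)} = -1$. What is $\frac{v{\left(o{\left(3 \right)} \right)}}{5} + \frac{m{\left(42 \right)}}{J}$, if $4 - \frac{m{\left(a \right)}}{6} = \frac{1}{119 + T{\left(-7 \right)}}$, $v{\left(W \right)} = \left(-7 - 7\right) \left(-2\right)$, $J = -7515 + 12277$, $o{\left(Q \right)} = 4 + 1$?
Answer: $\frac{7873889}{1404790} \approx 5.605$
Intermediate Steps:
$o{\left(Q \right)} = 5$
$J = 4762$
$v{\left(W \right)} = 28$ ($v{\left(W \right)} = \left(-14\right) \left(-2\right) = 28$)
$m{\left(a \right)} = \frac{1413}{59}$ ($m{\left(a \right)} = 24 - \frac{6}{119 - 1} = 24 - \frac{6}{118} = 24 - \frac{3}{59} = \frac{1413}{59}$)
$\frac{v{\left(o{\left(3 \right)} \right)}}{5} + \frac{m{\left(42 \right)}}{J} = \frac{28}{5} + \frac{1413}{59 \cdot 4762} = 28 \cdot \frac{1}{5} + \frac{1413}{59} \cdot \frac{1}{4762} = \frac{28}{5} + \frac{1413}{280958} = \frac{7873889}{1404790}$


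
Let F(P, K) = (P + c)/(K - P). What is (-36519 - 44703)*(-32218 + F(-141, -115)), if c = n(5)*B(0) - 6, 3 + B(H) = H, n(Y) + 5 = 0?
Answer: 34023895800/13 ≈ 2.6172e+9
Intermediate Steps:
n(Y) = -5 (n(Y) = -5 + 0 = -5)
B(H) = -3 + H
c = 9 (c = -5*(-3 + 0) - 6 = -5*(-3) - 6 = 15 - 6 = 9)
F(P, K) = (9 + P)/(K - P) (F(P, K) = (P + 9)/(K - P) = (9 + P)/(K - P))
(-36519 - 44703)*(-32218 + F(-141, -115)) = (-36519 - 44703)*(-32218 + (9 - 141)/(-115 - 1*(-141))) = -81222*(-32218 - 132/(-115 + 141)) = -81222*(-32218 - 132/26) = -81222*(-32218 + (1/26)*(-132)) = -81222*(-32218 - 66/13) = -81222*(-418900/13) = 34023895800/13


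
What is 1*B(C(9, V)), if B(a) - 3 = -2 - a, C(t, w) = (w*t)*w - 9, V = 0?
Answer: 10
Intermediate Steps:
C(t, w) = -9 + t*w**2 (C(t, w) = (t*w)*w - 9 = t*w**2 - 9 = -9 + t*w**2)
B(a) = 1 - a (B(a) = 3 + (-2 - a) = 1 - a)
1*B(C(9, V)) = 1*(1 - (-9 + 9*0**2)) = 1*(1 - (-9 + 9*0)) = 1*(1 - (-9 + 0)) = 1*(1 - 1*(-9)) = 1*(1 + 9) = 1*10 = 10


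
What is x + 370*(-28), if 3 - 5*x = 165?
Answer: -51962/5 ≈ -10392.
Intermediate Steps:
x = -162/5 (x = ⅗ - ⅕*165 = ⅗ - 33 = -162/5 ≈ -32.400)
x + 370*(-28) = -162/5 + 370*(-28) = -162/5 - 10360 = -51962/5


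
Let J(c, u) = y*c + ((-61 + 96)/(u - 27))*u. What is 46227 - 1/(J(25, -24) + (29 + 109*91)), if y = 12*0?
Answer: 7830668875/169396 ≈ 46227.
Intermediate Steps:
y = 0
J(c, u) = 35*u/(-27 + u) (J(c, u) = 0*c + ((-61 + 96)/(u - 27))*u = 0 + (35/(-27 + u))*u = 0 + 35*u/(-27 + u) = 35*u/(-27 + u))
46227 - 1/(J(25, -24) + (29 + 109*91)) = 46227 - 1/(35*(-24)/(-27 - 24) + (29 + 109*91)) = 46227 - 1/(35*(-24)/(-51) + (29 + 9919)) = 46227 - 1/(35*(-24)*(-1/51) + 9948) = 46227 - 1/(280/17 + 9948) = 46227 - 1/169396/17 = 46227 - 1*17/169396 = 46227 - 17/169396 = 7830668875/169396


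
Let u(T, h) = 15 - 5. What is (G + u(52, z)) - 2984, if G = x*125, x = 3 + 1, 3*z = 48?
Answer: -2474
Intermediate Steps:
z = 16 (z = (⅓)*48 = 16)
x = 4
u(T, h) = 10
G = 500 (G = 4*125 = 500)
(G + u(52, z)) - 2984 = (500 + 10) - 2984 = 510 - 2984 = -2474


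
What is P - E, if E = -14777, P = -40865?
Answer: -26088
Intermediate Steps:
P - E = -40865 - 1*(-14777) = -40865 + 14777 = -26088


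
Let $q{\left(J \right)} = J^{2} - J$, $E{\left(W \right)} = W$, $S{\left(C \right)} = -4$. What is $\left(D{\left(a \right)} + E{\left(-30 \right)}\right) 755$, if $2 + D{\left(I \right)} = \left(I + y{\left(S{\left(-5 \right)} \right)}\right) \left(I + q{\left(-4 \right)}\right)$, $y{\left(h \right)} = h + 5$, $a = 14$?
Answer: $360890$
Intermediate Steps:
$y{\left(h \right)} = 5 + h$
$D{\left(I \right)} = -2 + \left(1 + I\right) \left(20 + I\right)$ ($D{\left(I \right)} = -2 + \left(I + \left(5 - 4\right)\right) \left(I - 4 \left(-1 - 4\right)\right) = -2 + \left(I + 1\right) \left(I - -20\right) = -2 + \left(1 + I\right) \left(I + 20\right) = -2 + \left(1 + I\right) \left(20 + I\right)$)
$\left(D{\left(a \right)} + E{\left(-30 \right)}\right) 755 = \left(\left(18 + 14^{2} + 21 \cdot 14\right) - 30\right) 755 = \left(\left(18 + 196 + 294\right) - 30\right) 755 = \left(508 - 30\right) 755 = 478 \cdot 755 = 360890$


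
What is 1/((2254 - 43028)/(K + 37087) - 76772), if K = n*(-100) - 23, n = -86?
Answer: -22832/1752878691 ≈ -1.3025e-5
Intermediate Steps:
K = 8577 (K = -86*(-100) - 23 = 8600 - 23 = 8577)
1/((2254 - 43028)/(K + 37087) - 76772) = 1/((2254 - 43028)/(8577 + 37087) - 76772) = 1/(-40774/45664 - 76772) = 1/(-40774*1/45664 - 76772) = 1/(-20387/22832 - 76772) = 1/(-1752878691/22832) = -22832/1752878691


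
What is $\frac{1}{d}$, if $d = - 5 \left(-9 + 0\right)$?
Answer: $\frac{1}{45} \approx 0.022222$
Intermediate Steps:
$d = 45$ ($d = \left(-5\right) \left(-9\right) = 45$)
$\frac{1}{d} = \frac{1}{45}$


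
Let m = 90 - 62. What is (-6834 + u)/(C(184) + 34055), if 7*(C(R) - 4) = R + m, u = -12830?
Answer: -137648/238625 ≈ -0.57684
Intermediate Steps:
m = 28
C(R) = 8 + R/7 (C(R) = 4 + (R + 28)/7 = 4 + (28 + R)/7 = 4 + (4 + R/7) = 8 + R/7)
(-6834 + u)/(C(184) + 34055) = (-6834 - 12830)/((8 + (⅐)*184) + 34055) = -19664/((8 + 184/7) + 34055) = -19664/(240/7 + 34055) = -19664/238625/7 = -19664*7/238625 = -137648/238625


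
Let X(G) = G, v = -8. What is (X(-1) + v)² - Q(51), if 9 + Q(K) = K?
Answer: 39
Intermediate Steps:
Q(K) = -9 + K
(X(-1) + v)² - Q(51) = (-1 - 8)² - (-9 + 51) = (-9)² - 1*42 = 81 - 42 = 39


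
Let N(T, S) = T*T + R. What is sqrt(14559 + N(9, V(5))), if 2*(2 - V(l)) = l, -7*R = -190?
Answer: sqrt(718690)/7 ≈ 121.11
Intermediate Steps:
R = 190/7 (R = -1/7*(-190) = 190/7 ≈ 27.143)
V(l) = 2 - l/2
N(T, S) = 190/7 + T**2 (N(T, S) = T*T + 190/7 = T**2 + 190/7 = 190/7 + T**2)
sqrt(14559 + N(9, V(5))) = sqrt(14559 + (190/7 + 9**2)) = sqrt(14559 + (190/7 + 81)) = sqrt(14559 + 757/7) = sqrt(102670/7) = sqrt(718690)/7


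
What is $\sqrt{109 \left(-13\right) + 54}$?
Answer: $i \sqrt{1363} \approx 36.919 i$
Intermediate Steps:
$\sqrt{109 \left(-13\right) + 54} = \sqrt{-1417 + 54} = \sqrt{-1363} = i \sqrt{1363}$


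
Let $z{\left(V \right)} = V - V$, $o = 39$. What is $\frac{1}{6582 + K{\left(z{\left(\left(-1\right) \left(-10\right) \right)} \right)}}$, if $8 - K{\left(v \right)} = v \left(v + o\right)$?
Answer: $\frac{1}{6590} \approx 0.00015175$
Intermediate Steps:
$z{\left(V \right)} = 0$
$K{\left(v \right)} = 8 - v \left(39 + v\right)$ ($K{\left(v \right)} = 8 - v \left(v + 39\right) = 8 - v \left(39 + v\right)$)
$\frac{1}{6582 + K{\left(z{\left(\left(-1\right) \left(-10\right) \right)} \right)}} = \frac{1}{6582 - -8} = \frac{1}{6582 + \left(8 - 0 + 0\right)} = \frac{1}{6582 + \left(8 + 0 + 0\right)} = \frac{1}{6582 + 8} = \frac{1}{6590}$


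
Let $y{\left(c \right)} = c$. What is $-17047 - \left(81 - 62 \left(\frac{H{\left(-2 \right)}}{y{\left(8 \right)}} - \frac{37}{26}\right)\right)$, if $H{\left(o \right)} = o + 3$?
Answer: $- \frac{894841}{52} \approx -17208.0$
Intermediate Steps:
$H{\left(o \right)} = 3 + o$
$-17047 - \left(81 - 62 \left(\frac{H{\left(-2 \right)}}{y{\left(8 \right)}} - \frac{37}{26}\right)\right) = -17047 - \left(81 - 62 \left(\frac{3 - 2}{8} - \frac{37}{26}\right)\right) = -17047 - \left(81 - 62 \left(1 \cdot \frac{1}{8} - \frac{37}{26}\right)\right) = -17047 - \left(81 - 62 \left(\frac{1}{8} - \frac{37}{26}\right)\right) = -17047 - \left(81 - - \frac{4185}{52}\right) = -17047 - \left(81 + \frac{4185}{52}\right) = -17047 - \frac{8397}{52} = - \frac{894841}{52}$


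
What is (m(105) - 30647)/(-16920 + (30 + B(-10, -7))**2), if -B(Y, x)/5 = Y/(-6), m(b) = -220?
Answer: 277803/148055 ≈ 1.8764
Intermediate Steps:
B(Y, x) = 5*Y/6 (B(Y, x) = -5*Y/(-6) = -5*Y*(-1)/6 = -(-5)*Y/6 = 5*Y/6)
(m(105) - 30647)/(-16920 + (30 + B(-10, -7))**2) = (-220 - 30647)/(-16920 + (30 + (5/6)*(-10))**2) = -30867/(-16920 + (30 - 25/3)**2) = -30867/(-16920 + (65/3)**2) = -30867/(-16920 + 4225/9) = -30867/(-148055/9) = -30867*(-9/148055) = 277803/148055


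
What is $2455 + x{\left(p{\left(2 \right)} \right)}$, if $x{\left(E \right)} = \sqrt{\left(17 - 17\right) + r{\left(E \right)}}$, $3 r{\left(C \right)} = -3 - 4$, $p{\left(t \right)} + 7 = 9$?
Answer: $2455 + \frac{i \sqrt{21}}{3} \approx 2455.0 + 1.5275 i$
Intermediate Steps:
$p{\left(t \right)} = 2$ ($p{\left(t \right)} = -7 + 9 = 2$)
$r{\left(C \right)} = - \frac{7}{3}$ ($r{\left(C \right)} = \frac{-3 - 4}{3} = \frac{1}{3} \left(-7\right) = - \frac{7}{3}$)
$x{\left(E \right)} = \frac{i \sqrt{21}}{3}$ ($x{\left(E \right)} = \sqrt{\left(17 - 17\right) - \frac{7}{3}} = \sqrt{0 - \frac{7}{3}} = \sqrt{- \frac{7}{3}} = \frac{i \sqrt{21}}{3}$)
$2455 + x{\left(p{\left(2 \right)} \right)} = 2455 + \frac{i \sqrt{21}}{3}$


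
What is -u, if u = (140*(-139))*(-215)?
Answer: -4183900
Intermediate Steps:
u = 4183900 (u = -19460*(-215) = 4183900)
-u = -1*4183900 = -4183900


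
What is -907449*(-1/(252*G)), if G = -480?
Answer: -302483/40320 ≈ -7.5021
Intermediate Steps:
-907449*(-1/(252*G)) = -907449/((-252*(-480))) = -907449/120960 = -907449*1/120960 = -302483/40320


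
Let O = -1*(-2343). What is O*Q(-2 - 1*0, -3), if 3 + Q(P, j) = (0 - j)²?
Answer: 14058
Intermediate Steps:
O = 2343
Q(P, j) = -3 + j² (Q(P, j) = -3 + (0 - j)² = -3 + (-j)² = -3 + j²)
O*Q(-2 - 1*0, -3) = 2343*(-3 + (-3)²) = 2343*(-3 + 9) = 2343*6 = 14058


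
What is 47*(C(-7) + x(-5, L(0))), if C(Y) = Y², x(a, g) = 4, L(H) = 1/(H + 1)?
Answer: 2491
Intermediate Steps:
L(H) = 1/(1 + H)
47*(C(-7) + x(-5, L(0))) = 47*((-7)² + 4) = 47*(49 + 4) = 47*53 = 2491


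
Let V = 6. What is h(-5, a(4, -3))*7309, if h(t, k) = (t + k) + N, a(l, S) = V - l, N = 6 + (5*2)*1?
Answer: 95017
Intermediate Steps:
N = 16 (N = 6 + 10*1 = 6 + 10 = 16)
a(l, S) = 6 - l
h(t, k) = 16 + k + t (h(t, k) = (t + k) + 16 = (k + t) + 16 = 16 + k + t)
h(-5, a(4, -3))*7309 = (16 + (6 - 1*4) - 5)*7309 = (16 + (6 - 4) - 5)*7309 = (16 + 2 - 5)*7309 = 13*7309 = 95017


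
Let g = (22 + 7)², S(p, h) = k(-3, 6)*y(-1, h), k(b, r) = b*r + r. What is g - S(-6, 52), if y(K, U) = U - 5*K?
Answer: 1525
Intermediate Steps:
k(b, r) = r + b*r
S(p, h) = -60 - 12*h (S(p, h) = (6*(1 - 3))*(h - 5*(-1)) = (6*(-2))*(h + 5) = -12*(5 + h) = -60 - 12*h)
g = 841 (g = 29² = 841)
g - S(-6, 52) = 841 - (-60 - 12*52) = 841 - (-60 - 624) = 841 - 1*(-684) = 841 + 684 = 1525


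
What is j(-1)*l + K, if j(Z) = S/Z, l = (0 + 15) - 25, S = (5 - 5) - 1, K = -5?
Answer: -15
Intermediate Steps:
S = -1 (S = 0 - 1 = -1)
l = -10 (l = 15 - 25 = -10)
j(Z) = -1/Z
j(-1)*l + K = -1/(-1)*(-10) - 5 = -1*(-1)*(-10) - 5 = 1*(-10) - 5 = -10 - 5 = -15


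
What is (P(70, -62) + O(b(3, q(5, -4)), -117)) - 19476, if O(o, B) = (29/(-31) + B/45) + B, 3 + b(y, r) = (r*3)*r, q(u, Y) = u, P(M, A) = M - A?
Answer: -3017003/155 ≈ -19465.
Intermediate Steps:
b(y, r) = -3 + 3*r² (b(y, r) = -3 + (r*3)*r = -3 + (3*r)*r = -3 + 3*r²)
O(o, B) = -29/31 + 46*B/45 (O(o, B) = (29*(-1/31) + B*(1/45)) + B = (-29/31 + B/45) + B = -29/31 + 46*B/45)
(P(70, -62) + O(b(3, q(5, -4)), -117)) - 19476 = ((70 - 1*(-62)) + (-29/31 + (46/45)*(-117))) - 19476 = ((70 + 62) + (-29/31 - 598/5)) - 19476 = (132 - 18683/155) - 19476 = 1777/155 - 19476 = -3017003/155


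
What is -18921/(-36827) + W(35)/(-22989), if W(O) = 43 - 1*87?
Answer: 62370751/120945129 ≈ 0.51569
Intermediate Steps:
W(O) = -44 (W(O) = 43 - 87 = -44)
-18921/(-36827) + W(35)/(-22989) = -18921/(-36827) - 44/(-22989) = -18921*(-1/36827) - 44*(-1/22989) = 2703/5261 + 44/22989 = 62370751/120945129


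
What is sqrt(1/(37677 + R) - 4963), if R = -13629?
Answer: I*sqrt(19931487241)/2004 ≈ 70.449*I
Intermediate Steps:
sqrt(1/(37677 + R) - 4963) = sqrt(1/(37677 - 13629) - 4963) = sqrt(1/24048 - 4963) = sqrt(-119350223/24048) = I*sqrt(19931487241)/2004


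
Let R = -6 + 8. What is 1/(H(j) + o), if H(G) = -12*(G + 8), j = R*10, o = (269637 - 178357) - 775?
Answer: 1/90169 ≈ 1.1090e-5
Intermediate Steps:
o = 90505 (o = 91280 - 775 = 90505)
R = 2
j = 20 (j = 2*10 = 20)
H(G) = -96 - 12*G (H(G) = -12*(8 + G) = -96 - 12*G)
1/(H(j) + o) = 1/((-96 - 12*20) + 90505) = 1/((-96 - 240) + 90505) = 1/(-336 + 90505) = 1/90169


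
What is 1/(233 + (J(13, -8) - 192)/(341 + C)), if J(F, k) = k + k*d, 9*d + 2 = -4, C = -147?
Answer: 291/67511 ≈ 0.0043104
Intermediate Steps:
d = -⅔ (d = -2/9 + (⅑)*(-4) = -2/9 - 4/9 = -⅔ ≈ -0.66667)
J(F, k) = k/3 (J(F, k) = k + k*(-⅔) = k - 2*k/3 = k/3)
1/(233 + (J(13, -8) - 192)/(341 + C)) = 1/(233 + ((⅓)*(-8) - 192)/(341 - 147)) = 1/(233 + (-8/3 - 192)/194) = 1/(233 - 584/3*1/194) = 1/(233 - 292/291) = 1/(67511/291) = 291/67511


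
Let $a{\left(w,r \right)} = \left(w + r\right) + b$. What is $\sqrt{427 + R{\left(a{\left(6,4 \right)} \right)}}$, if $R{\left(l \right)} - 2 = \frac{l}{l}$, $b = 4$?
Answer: $\sqrt{430} \approx 20.736$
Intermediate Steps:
$a{\left(w,r \right)} = 4 + r + w$ ($a{\left(w,r \right)} = \left(w + r\right) + 4 = \left(r + w\right) + 4 = 4 + r + w$)
$R{\left(l \right)} = 3$ ($R{\left(l \right)} = 2 + \frac{l}{l} = 2 + 1 = 3$)
$\sqrt{427 + R{\left(a{\left(6,4 \right)} \right)}} = \sqrt{427 + 3} = \sqrt{430}$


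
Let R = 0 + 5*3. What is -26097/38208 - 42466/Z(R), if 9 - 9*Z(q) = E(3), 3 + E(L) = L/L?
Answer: -4867718473/140096 ≈ -34746.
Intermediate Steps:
R = 15 (R = 0 + 15 = 15)
E(L) = -2 (E(L) = -3 + L/L = -3 + 1 = -2)
Z(q) = 11/9 (Z(q) = 1 - ⅑*(-2) = 1 + 2/9 = 11/9)
-26097/38208 - 42466/Z(R) = -26097/38208 - 42466/11/9 = -26097*1/38208 - 42466*9/11 = -8699/12736 - 382194/11 = -4867718473/140096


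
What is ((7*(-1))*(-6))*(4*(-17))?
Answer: -2856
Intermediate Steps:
((7*(-1))*(-6))*(4*(-17)) = -7*(-6)*(-68) = 42*(-68) = -2856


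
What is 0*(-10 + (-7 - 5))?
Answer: 0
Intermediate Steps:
0*(-10 + (-7 - 5)) = 0*(-10 - 12) = 0*(-22) = 0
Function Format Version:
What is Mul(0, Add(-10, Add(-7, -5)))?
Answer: 0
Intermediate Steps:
Mul(0, Add(-10, Add(-7, -5))) = Mul(0, Add(-10, -12)) = Mul(0, -22) = 0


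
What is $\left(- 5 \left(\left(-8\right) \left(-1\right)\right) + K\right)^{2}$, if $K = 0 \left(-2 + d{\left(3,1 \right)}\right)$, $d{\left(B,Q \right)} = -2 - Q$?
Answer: $1600$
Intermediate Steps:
$K = 0$ ($K = 0 \left(-2 - 3\right) = 0 \left(-5\right) = 0$)
$\left(- 5 \left(\left(-8\right) \left(-1\right)\right) + K\right)^{2} = \left(- 5 \left(\left(-8\right) \left(-1\right)\right) + 0\right)^{2} = \left(\left(-5\right) 8 + 0\right)^{2} = \left(-40 + 0\right)^{2} = \left(-40\right)^{2} = 1600$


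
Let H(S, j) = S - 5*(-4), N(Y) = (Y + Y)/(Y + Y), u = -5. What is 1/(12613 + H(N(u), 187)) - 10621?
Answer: -134185713/12634 ≈ -10621.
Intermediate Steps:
N(Y) = 1 (N(Y) = (2*Y)/((2*Y)) = (2*Y)*(1/(2*Y)) = 1)
H(S, j) = 20 + S (H(S, j) = S + 20 = 20 + S)
1/(12613 + H(N(u), 187)) - 10621 = 1/(12613 + (20 + 1)) - 10621 = 1/(12613 + 21) - 10621 = 1/12634 - 10621 = -134185713/12634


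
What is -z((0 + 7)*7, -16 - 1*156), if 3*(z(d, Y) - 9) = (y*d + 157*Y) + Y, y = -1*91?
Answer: 10536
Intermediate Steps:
y = -91
z(d, Y) = 9 - 91*d/3 + 158*Y/3 (z(d, Y) = 9 + ((-91*d + 157*Y) + Y)/3 = 9 + (-91*d + 158*Y)/3 = 9 + (-91*d/3 + 158*Y/3) = 9 - 91*d/3 + 158*Y/3)
-z((0 + 7)*7, -16 - 1*156) = -(9 - 91*(0 + 7)*7/3 + 158*(-16 - 1*156)/3) = -(9 - 637*7/3 + 158*(-16 - 156)/3) = -(9 - 91/3*49 + (158/3)*(-172)) = -(9 - 4459/3 - 27176/3) = -1*(-10536) = 10536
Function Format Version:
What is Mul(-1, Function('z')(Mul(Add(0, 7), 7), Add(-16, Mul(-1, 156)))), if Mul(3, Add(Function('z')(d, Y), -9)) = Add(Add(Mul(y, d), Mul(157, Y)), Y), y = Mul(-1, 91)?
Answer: 10536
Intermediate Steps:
y = -91
Function('z')(d, Y) = Add(9, Mul(Rational(-91, 3), d), Mul(Rational(158, 3), Y)) (Function('z')(d, Y) = Add(9, Mul(Rational(1, 3), Add(Add(Mul(-91, d), Mul(157, Y)), Y))) = Add(9, Mul(Rational(1, 3), Add(Mul(-91, d), Mul(158, Y)))) = Add(9, Add(Mul(Rational(-91, 3), d), Mul(Rational(158, 3), Y))) = Add(9, Mul(Rational(-91, 3), d), Mul(Rational(158, 3), Y)))
Mul(-1, Function('z')(Mul(Add(0, 7), 7), Add(-16, Mul(-1, 156)))) = Mul(-1, Add(9, Mul(Rational(-91, 3), Mul(Add(0, 7), 7)), Mul(Rational(158, 3), Add(-16, Mul(-1, 156))))) = Mul(-1, Add(9, Mul(Rational(-91, 3), Mul(7, 7)), Mul(Rational(158, 3), Add(-16, -156)))) = Mul(-1, Add(9, Mul(Rational(-91, 3), 49), Mul(Rational(158, 3), -172))) = Mul(-1, Add(9, Rational(-4459, 3), Rational(-27176, 3))) = Mul(-1, -10536) = 10536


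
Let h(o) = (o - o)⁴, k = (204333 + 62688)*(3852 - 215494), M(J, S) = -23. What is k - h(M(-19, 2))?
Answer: -56512858482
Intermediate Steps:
k = -56512858482 (k = 267021*(-211642) = -56512858482)
h(o) = 0 (h(o) = 0⁴ = 0)
k - h(M(-19, 2)) = -56512858482 - 1*0 = -56512858482 + 0 = -56512858482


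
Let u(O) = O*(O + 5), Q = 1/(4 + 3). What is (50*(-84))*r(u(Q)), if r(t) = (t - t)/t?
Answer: 0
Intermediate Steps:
Q = 1/7 ≈ 0.14286
u(O) = O*(5 + O)
r(t) = 0 (r(t) = 0/t = 0)
(50*(-84))*r(u(Q)) = (50*(-84))*0 = -4200*0 = 0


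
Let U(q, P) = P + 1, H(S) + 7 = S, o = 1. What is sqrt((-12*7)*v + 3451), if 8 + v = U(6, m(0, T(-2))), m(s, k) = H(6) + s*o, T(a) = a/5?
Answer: sqrt(4123) ≈ 64.211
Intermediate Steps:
H(S) = -7 + S
T(a) = a/5 (T(a) = a*(1/5) = a/5)
m(s, k) = -1 + s (m(s, k) = (-7 + 6) + s*1 = -1 + s)
U(q, P) = 1 + P
v = -8 (v = -8 + (1 + (-1 + 0)) = -8 + (1 - 1) = -8 + 0 = -8)
sqrt((-12*7)*v + 3451) = sqrt(-12*7*(-8) + 3451) = sqrt(-84*(-8) + 3451) = sqrt(672 + 3451) = sqrt(4123)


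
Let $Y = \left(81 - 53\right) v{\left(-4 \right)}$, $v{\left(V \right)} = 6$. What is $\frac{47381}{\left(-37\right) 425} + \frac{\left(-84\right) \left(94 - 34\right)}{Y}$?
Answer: $- \frac{519131}{15725} \approx -33.013$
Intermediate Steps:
$Y = 168$ ($Y = \left(81 - 53\right) 6 = 28 \cdot 6 = 168$)
$\frac{47381}{\left(-37\right) 425} + \frac{\left(-84\right) \left(94 - 34\right)}{Y} = \frac{47381}{\left(-37\right) 425} + \frac{\left(-84\right) \left(94 - 34\right)}{168} = \frac{47381}{-15725} + \left(-84\right) 60 \cdot \frac{1}{168} = 47381 \left(- \frac{1}{15725}\right) - 30 = - \frac{47381}{15725} - 30 = - \frac{519131}{15725}$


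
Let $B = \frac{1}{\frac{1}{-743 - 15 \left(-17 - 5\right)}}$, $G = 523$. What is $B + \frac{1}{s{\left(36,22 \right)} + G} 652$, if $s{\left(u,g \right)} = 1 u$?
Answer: $- \frac{230215}{559} \approx -411.83$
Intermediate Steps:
$s{\left(u,g \right)} = u$
$B = -413$ ($B = \frac{1}{\frac{1}{-743 - -330}} = \frac{1}{\frac{1}{-743 + 330}} = \frac{1}{\frac{1}{-413}} = \frac{1}{- \frac{1}{413}} = -413$)
$B + \frac{1}{s{\left(36,22 \right)} + G} 652 = -413 + \frac{1}{36 + 523} \cdot 652 = -413 + \frac{1}{559} \cdot 652 = -413 + \frac{652}{559} = - \frac{230215}{559}$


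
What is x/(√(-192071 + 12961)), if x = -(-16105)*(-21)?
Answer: 67641*I*√179110/35822 ≈ 799.13*I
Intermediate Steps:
x = -338205 (x = -3221*105 = -338205)
x/(√(-192071 + 12961)) = -338205/√(-192071 + 12961) = -338205*(-I*√179110/179110) = -(-67641)*I*√179110/35822 = 67641*I*√179110/35822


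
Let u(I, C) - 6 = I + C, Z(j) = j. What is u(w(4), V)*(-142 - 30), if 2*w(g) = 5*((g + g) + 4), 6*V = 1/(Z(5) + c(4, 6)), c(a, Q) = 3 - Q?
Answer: -18619/3 ≈ -6206.3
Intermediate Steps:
V = 1/12 (V = 1/(6*(5 + (3 - 1*6))) = 1/(6*(5 + (3 - 6))) = 1/(6*(5 - 3)) = (⅙)/2 = (⅙)*(½) = 1/12 ≈ 0.083333)
w(g) = 10 + 5*g (w(g) = (5*((g + g) + 4))/2 = (5*(2*g + 4))/2 = (5*(4 + 2*g))/2 = (20 + 10*g)/2 = 10 + 5*g)
u(I, C) = 6 + C + I (u(I, C) = 6 + (I + C) = 6 + (C + I) = 6 + C + I)
u(w(4), V)*(-142 - 30) = (6 + 1/12 + (10 + 5*4))*(-142 - 30) = (6 + 1/12 + (10 + 20))*(-172) = (6 + 1/12 + 30)*(-172) = (433/12)*(-172) = -18619/3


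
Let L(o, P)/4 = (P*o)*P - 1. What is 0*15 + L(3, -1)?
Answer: 8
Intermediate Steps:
L(o, P) = -4 + 4*o*P² (L(o, P) = 4*((P*o)*P - 1) = 4*(o*P² - 1) = 4*(-1 + o*P²) = -4 + 4*o*P²)
0*15 + L(3, -1) = 0*15 + (-4 + 4*3*(-1)²) = 0 + (-4 + 4*3*1) = 0 + (-4 + 12) = 0 + 8 = 8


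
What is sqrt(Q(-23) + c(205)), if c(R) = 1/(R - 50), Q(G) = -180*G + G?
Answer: 6*sqrt(2747530)/155 ≈ 64.164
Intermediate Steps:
Q(G) = -179*G
c(R) = 1/(-50 + R)
sqrt(Q(-23) + c(205)) = sqrt(-179*(-23) + 1/(-50 + 205)) = sqrt(4117 + 1/155) = sqrt(638136/155) = 6*sqrt(2747530)/155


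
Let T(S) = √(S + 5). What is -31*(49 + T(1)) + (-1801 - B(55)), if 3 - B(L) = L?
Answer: -3268 - 31*√6 ≈ -3343.9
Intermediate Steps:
B(L) = 3 - L
T(S) = √(5 + S)
-31*(49 + T(1)) + (-1801 - B(55)) = -31*(49 + √(5 + 1)) + (-1801 - (3 - 1*55)) = -31*(49 + √6) + (-1801 - (3 - 55)) = (-1519 - 31*√6) + (-1801 - 1*(-52)) = (-1519 - 31*√6) + (-1801 + 52) = (-1519 - 31*√6) - 1749 = -3268 - 31*√6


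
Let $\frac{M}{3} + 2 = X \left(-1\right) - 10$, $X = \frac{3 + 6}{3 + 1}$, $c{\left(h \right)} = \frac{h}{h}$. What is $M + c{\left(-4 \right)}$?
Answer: $- \frac{167}{4} \approx -41.75$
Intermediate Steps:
$c{\left(h \right)} = 1$
$X = \frac{9}{4} \approx 2.25$
$M = - \frac{171}{4}$ ($M = -6 + 3 \left(\frac{9}{4} \left(-1\right) - 10\right) = -6 + 3 \left(- \frac{9}{4} - 10\right) = -6 + 3 \left(- \frac{49}{4}\right) = -6 - \frac{147}{4} = - \frac{171}{4} \approx -42.75$)
$M + c{\left(-4 \right)} = - \frac{171}{4} + 1 = - \frac{167}{4}$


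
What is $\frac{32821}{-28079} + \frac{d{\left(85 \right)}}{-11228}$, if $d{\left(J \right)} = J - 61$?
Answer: $- \frac{92297021}{78817753} \approx -1.171$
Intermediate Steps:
$d{\left(J \right)} = -61 + J$
$\frac{32821}{-28079} + \frac{d{\left(85 \right)}}{-11228} = \frac{32821}{-28079} + \frac{-61 + 85}{-11228} = 32821 \left(- \frac{1}{28079}\right) + 24 \left(- \frac{1}{11228}\right) = - \frac{32821}{28079} - \frac{6}{2807} = - \frac{92297021}{78817753}$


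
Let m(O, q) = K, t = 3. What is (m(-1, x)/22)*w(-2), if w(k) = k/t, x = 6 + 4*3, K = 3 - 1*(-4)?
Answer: -7/33 ≈ -0.21212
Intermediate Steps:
K = 7 (K = 3 + 4 = 7)
x = 18 (x = 6 + 12 = 18)
m(O, q) = 7
w(k) = k/3
(m(-1, x)/22)*w(-2) = (7/22)*((1/3)*(-2)) = (7*(1/22))*(-2/3) = (7/22)*(-2/3) = -7/33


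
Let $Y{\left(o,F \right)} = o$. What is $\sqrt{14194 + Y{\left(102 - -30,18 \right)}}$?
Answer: $\sqrt{14326} \approx 119.69$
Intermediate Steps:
$\sqrt{14194 + Y{\left(102 - -30,18 \right)}} = \sqrt{14194 + \left(102 - -30\right)} = \sqrt{14194 + \left(102 + 30\right)} = \sqrt{14194 + 132} = \sqrt{14326}$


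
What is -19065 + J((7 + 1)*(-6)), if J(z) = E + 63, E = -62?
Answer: -19064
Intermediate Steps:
J(z) = 1 (J(z) = -62 + 63 = 1)
-19065 + J((7 + 1)*(-6)) = -19065 + 1 = -19064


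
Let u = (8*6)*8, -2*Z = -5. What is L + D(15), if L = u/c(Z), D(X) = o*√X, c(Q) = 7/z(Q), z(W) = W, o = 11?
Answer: 960/7 + 11*√15 ≈ 179.75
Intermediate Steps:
Z = 5/2 (Z = -½*(-5) = 5/2 ≈ 2.5000)
u = 384 (u = 48*8 = 384)
c(Q) = 7/Q
D(X) = 11*√X
L = 960/7 (L = 384/((7/(5/2))) = 384/((7*(⅖))) = 384/(14/5) = 384*(5/14) = 960/7 ≈ 137.14)
L + D(15) = 960/7 + 11*√15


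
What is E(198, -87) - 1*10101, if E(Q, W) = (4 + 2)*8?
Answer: -10053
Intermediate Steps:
E(Q, W) = 48 (E(Q, W) = 6*8 = 48)
E(198, -87) - 1*10101 = 48 - 1*10101 = 48 - 10101 = -10053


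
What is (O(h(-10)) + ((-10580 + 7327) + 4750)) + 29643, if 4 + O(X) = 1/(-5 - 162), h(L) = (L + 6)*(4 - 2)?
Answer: 5199711/167 ≈ 31136.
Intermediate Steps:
h(L) = 12 + 2*L (h(L) = (6 + L)*2 = 12 + 2*L)
O(X) = -669/167 (O(X) = -4 + 1/(-5 - 162) = -4 + 1/(-167) = -4 - 1/167 = -669/167)
(O(h(-10)) + ((-10580 + 7327) + 4750)) + 29643 = (-669/167 + ((-10580 + 7327) + 4750)) + 29643 = (-669/167 + (-3253 + 4750)) + 29643 = (-669/167 + 1497) + 29643 = 249330/167 + 29643 = 5199711/167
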